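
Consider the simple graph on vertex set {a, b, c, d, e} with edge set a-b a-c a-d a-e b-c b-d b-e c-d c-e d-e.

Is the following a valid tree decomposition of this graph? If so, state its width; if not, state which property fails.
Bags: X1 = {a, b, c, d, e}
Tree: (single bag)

Yes; width 4.

Checking the three conditions: (i) the bags cover all of {a, b, c, d, e}; (ii) for each edge, some bag contains both endpoints; (iii) the bags containing any fixed vertex form a subtree. All hold, so the decomposition is valid with width 5 − 1 = 4.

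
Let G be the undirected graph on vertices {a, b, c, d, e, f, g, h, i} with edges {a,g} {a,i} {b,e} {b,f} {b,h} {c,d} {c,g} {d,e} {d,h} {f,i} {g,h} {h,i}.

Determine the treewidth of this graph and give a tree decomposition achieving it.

Treewidth 3.
One optimal decomposition is:
Bags: B1 = {b, c, d, e}  B2 = {b, c, d, h}  B3 = {b, c, g, h}  B4 = {b, f, g, h}  B5 = {f, g, h, i}  B6 = {a, f, g, i}
Tree: B1–B2, B2–B3, B3–B4, B4–B5, B5–B6

Each bag holds 4 vertices, so the decomposition has width 3, which upper-bounds the treewidth. For the lower bound: the 4 vertex sets {c,d,e}, {b}, {h}, {a,f,g,i} are disjoint, each induces a connected subgraph, and every pair is joined by at least one edge of G. Contracting each set to a single vertex therefore yields K_{4} as a minor, and since treewidth is minor-monotone, tw(G) ≥ tw(K_{4}) = 3. Therefore the treewidth is 3.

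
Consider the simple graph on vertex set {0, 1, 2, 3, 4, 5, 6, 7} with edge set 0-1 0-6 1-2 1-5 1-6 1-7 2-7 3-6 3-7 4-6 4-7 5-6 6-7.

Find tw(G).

A width-2 tree decomposition is:
Bags: B1 = {3, 6, 7}  B2 = {4, 6, 7}  B3 = {1, 6, 7}  B4 = {1, 2, 7}  B5 = {1, 5, 6}  B6 = {0, 1, 6}
Tree: B1–B2, B1–B3, B3–B4, B3–B5, B3–B6
Every bag has size at most 3, so the width is 3 − 1 = 2 and tw(G) ≤ 2. Conversely, {1, 2, 7} is a clique of size 3, and the vertices of any clique must share a bag in every tree decomposition; so some bag has ≥ 3 vertices and tw(G) ≥ 2. Hence tw(G) = 2 exactly.

2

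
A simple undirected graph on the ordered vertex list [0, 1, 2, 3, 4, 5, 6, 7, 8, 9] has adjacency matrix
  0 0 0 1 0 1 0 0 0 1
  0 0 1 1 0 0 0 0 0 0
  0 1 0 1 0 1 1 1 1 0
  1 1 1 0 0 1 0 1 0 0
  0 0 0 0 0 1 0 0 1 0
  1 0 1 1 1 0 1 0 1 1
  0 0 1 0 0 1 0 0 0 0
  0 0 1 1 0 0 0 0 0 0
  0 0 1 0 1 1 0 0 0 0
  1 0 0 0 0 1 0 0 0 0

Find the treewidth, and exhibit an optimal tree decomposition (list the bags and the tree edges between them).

Every bag has size at most 3, so the width is 3 − 1 = 2 and tw(G) ≤ 2. Conversely, {1, 2, 3} is a clique of size 3, and the vertices of any clique must share a bag in every tree decomposition; so some bag has ≥ 3 vertices and tw(G) ≥ 2. The upper and lower bounds meet at 2, so that is the treewidth.

Treewidth 2.
One such decomposition:
Bags: B1 = {0, 3, 5}  B2 = {2, 3, 5}  B3 = {0, 5, 9}  B4 = {2, 5, 8}  B5 = {2, 3, 7}  B6 = {4, 5, 8}  B7 = {2, 5, 6}  B8 = {1, 2, 3}
Tree: B1–B2, B1–B3, B2–B4, B2–B5, B4–B6, B4–B7, B5–B8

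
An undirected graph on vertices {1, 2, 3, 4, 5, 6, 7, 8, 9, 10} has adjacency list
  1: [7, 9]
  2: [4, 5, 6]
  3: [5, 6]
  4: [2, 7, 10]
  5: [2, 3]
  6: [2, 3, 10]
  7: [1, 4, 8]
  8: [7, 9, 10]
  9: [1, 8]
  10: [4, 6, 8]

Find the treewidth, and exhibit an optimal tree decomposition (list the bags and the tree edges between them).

Every bag has size at most 3, so the width is 3 − 1 = 2 and tw(G) ≤ 2. Since 3–5–2–6–3 is a cycle in G, G is not acyclic. Forests are exactly the graphs of treewidth ≤ 1, so tw(G) ≥ 2. Combining the bounds, tw(G) = 2.

Treewidth 2.
One optimal decomposition is:
Bags: B1 = {3, 5, 6}  B2 = {2, 5, 6}  B3 = {2, 6, 10}  B4 = {2, 4, 10}  B5 = {4, 8, 10}  B6 = {4, 7, 8}  B7 = {7, 8, 9}  B8 = {1, 7, 9}
Tree: B1–B2, B2–B3, B3–B4, B4–B5, B5–B6, B6–B7, B7–B8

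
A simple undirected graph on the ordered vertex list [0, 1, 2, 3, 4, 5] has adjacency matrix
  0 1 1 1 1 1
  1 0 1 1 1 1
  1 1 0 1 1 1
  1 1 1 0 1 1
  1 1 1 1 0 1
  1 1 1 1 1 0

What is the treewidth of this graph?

A width-5 tree decomposition is:
Bags: B1 = {0, 1, 2, 3, 4, 5}
Tree: (single bag)
With just one bag of size 6, the width is 6 − 1 = 5, so tw(G) ≤ 5. For the lower bound, the 6 vertices {0, 1, 2, 3, 4, 5} are pairwise adjacent, and any tree decomposition puts a clique entirely inside one bag — forcing width ≥ 5. Hence tw(G) = 5 exactly.

5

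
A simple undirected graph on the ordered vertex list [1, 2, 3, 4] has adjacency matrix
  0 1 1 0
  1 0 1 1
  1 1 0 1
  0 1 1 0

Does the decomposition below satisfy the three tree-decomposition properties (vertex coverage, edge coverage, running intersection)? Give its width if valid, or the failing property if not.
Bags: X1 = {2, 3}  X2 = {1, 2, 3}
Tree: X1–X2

A tree decomposition must satisfy three properties: every vertex lies in some bag; for every edge, both endpoints lie together in some bag; and for every vertex, the bags containing it form a connected subtree. Here vertex 4 appears in no bag, so the decomposition is invalid.

No — vertex 4 appears in no bag.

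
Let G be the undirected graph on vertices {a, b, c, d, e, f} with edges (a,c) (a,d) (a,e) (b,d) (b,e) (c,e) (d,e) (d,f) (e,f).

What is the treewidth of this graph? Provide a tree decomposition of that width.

Each bag holds 3 vertices, so the decomposition has width 2, which upper-bounds the treewidth. Conversely, {a, d, e} is a clique of size 3, and the vertices of any clique must share a bag in every tree decomposition; so some bag has ≥ 3 vertices and tw(G) ≥ 2. Combining the bounds, tw(G) = 2.

Treewidth 2.
Bags: B1 = {b, d, e}  B2 = {a, d, e}  B3 = {d, e, f}  B4 = {a, c, e}
Tree: B1–B2, B1–B3, B2–B4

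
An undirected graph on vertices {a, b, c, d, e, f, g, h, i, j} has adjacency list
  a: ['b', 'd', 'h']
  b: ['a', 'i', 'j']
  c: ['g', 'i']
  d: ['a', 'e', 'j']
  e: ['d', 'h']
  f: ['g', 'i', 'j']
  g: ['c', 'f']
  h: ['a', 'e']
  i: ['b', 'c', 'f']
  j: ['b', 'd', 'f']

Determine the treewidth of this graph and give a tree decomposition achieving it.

Treewidth 2.
One optimal decomposition is:
Bags: B1 = {d, e, h}  B2 = {a, d, h}  B3 = {a, d, j}  B4 = {a, b, j}  B5 = {b, f, j}  B6 = {b, f, i}  B7 = {f, g, i}  B8 = {c, g, i}
Tree: B1–B2, B2–B3, B3–B4, B4–B5, B5–B6, B6–B7, B7–B8

Each bag holds 3 vertices, so the decomposition has width 2, which upper-bounds the treewidth. For the lower bound, G contains the cycle e–h–a–d–e, so G is not a forest; only forests have treewidth ≤ 1, hence tw(G) ≥ 2. Therefore the treewidth is 2.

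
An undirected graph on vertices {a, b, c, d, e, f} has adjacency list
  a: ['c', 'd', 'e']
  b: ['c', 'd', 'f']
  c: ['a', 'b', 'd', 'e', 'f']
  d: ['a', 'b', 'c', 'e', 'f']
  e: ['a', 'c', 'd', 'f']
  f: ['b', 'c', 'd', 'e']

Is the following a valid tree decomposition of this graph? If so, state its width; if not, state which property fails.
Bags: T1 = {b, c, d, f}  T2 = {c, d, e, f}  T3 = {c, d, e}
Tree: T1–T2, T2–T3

A tree decomposition must satisfy three properties: every vertex lies in some bag; for every edge, both endpoints lie together in some bag; and for every vertex, the bags containing it form a connected subtree. Here vertex a appears in no bag, so the decomposition is invalid.

No — vertex a appears in no bag.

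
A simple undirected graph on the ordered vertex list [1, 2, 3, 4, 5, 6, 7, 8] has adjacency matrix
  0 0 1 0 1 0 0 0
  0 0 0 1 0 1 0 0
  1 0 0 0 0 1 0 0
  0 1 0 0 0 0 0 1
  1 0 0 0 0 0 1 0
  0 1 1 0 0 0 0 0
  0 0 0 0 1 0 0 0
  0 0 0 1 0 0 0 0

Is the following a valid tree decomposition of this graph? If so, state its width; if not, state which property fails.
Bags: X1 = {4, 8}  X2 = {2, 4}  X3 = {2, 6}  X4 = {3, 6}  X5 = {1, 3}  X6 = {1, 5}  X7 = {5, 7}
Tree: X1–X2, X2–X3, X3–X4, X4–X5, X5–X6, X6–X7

Yes; width 1.

Vertex coverage: the bags together contain {1, 2, 3, 4, 5, 6, 7, 8}, the full vertex set. Edge coverage: each edge of G has both endpoints in at least one bag. Running intersection: for every vertex, the bags containing it form a connected subtree. All three properties hold, so this is a valid tree decomposition of width max|bag| − 1 = 1, and hence tw(G) ≤ 1.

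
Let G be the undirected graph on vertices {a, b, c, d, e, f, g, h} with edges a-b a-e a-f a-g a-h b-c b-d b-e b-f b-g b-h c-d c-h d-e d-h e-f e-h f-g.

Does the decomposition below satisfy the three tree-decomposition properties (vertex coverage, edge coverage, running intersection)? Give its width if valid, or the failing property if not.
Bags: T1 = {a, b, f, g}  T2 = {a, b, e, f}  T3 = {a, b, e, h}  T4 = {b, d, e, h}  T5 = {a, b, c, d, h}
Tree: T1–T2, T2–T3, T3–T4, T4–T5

No — bags containing vertex a are not connected in the tree.

A tree decomposition must satisfy three properties: every vertex lies in some bag; for every edge, both endpoints lie together in some bag; and for every vertex, the bags containing it form a connected subtree. Here bags containing vertex a are not connected in the tree, so the decomposition is invalid.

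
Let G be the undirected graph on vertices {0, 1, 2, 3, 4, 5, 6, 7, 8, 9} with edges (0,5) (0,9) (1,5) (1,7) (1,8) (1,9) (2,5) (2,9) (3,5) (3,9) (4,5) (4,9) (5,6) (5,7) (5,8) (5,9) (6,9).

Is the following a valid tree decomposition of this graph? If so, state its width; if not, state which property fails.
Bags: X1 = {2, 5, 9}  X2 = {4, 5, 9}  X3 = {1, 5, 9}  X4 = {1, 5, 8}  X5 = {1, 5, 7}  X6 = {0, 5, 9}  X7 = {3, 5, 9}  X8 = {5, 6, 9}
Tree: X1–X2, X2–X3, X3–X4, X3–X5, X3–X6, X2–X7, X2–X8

Yes; width 2.

Checking the three conditions: (i) the bags cover all of {0, 1, 2, 3, 4, 5, 6, 7, 8, 9}; (ii) for each edge, some bag contains both endpoints; (iii) the bags containing any fixed vertex form a subtree. All hold, so the decomposition is valid with width 3 − 1 = 2.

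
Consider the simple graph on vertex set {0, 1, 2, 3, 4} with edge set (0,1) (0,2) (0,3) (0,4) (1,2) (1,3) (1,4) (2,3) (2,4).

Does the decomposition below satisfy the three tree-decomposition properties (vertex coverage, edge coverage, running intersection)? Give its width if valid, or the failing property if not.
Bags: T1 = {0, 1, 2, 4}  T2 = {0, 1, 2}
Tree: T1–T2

No — vertex 3 appears in no bag.

A tree decomposition must satisfy three properties: every vertex lies in some bag; for every edge, both endpoints lie together in some bag; and for every vertex, the bags containing it form a connected subtree. Here vertex 3 appears in no bag, so the decomposition is invalid.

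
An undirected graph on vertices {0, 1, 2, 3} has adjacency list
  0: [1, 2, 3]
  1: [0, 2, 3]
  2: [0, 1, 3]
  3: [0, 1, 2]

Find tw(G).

A width-3 tree decomposition is:
Bags: B1 = {0, 1, 2, 3}
Tree: (single bag)
With just one bag of size 4, the width is 4 − 1 = 3, so tw(G) ≤ 3. For the lower bound, the 4 vertices {0, 1, 2, 3} are pairwise adjacent, and any tree decomposition puts a clique entirely inside one bag — forcing width ≥ 3. The upper and lower bounds meet at 3, so that is the treewidth.

3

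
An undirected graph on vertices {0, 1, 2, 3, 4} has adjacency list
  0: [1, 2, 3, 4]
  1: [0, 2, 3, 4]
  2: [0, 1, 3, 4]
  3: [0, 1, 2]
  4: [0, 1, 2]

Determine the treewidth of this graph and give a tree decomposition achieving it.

The largest bag has 4 vertices, giving width 3; this decomposition certifies tw(G) ≤ 3. For the lower bound, the 4 vertices {0, 1, 2, 3} are pairwise adjacent, and any tree decomposition puts a clique entirely inside one bag — forcing width ≥ 3. Hence tw(G) = 3 exactly.

Treewidth 3.
One such decomposition:
Bags: B1 = {0, 1, 2, 3}  B2 = {0, 1, 2, 4}
Tree: B1–B2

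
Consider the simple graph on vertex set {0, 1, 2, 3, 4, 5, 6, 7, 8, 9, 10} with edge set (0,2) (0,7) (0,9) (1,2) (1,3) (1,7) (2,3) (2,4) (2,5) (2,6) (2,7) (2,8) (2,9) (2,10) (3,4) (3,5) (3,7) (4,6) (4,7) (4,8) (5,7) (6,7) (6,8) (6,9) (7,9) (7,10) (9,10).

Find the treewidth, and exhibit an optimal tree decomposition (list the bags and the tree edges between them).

Each bag holds 4 vertices, so the decomposition has width 3, which upper-bounds the treewidth. Conversely, {2, 4, 6, 8} is a clique of size 4, and the vertices of any clique must share a bag in every tree decomposition; so some bag has ≥ 4 vertices and tw(G) ≥ 3. Hence tw(G) = 3 exactly.

Treewidth 3.
One optimal decomposition is:
Bags: B1 = {2, 3, 4, 7}  B2 = {2, 4, 6, 7}  B3 = {2, 6, 7, 9}  B4 = {1, 2, 3, 7}  B5 = {2, 7, 9, 10}  B6 = {2, 4, 6, 8}  B7 = {2, 3, 5, 7}  B8 = {0, 2, 7, 9}
Tree: B1–B2, B2–B3, B1–B4, B3–B5, B2–B6, B1–B7, B5–B8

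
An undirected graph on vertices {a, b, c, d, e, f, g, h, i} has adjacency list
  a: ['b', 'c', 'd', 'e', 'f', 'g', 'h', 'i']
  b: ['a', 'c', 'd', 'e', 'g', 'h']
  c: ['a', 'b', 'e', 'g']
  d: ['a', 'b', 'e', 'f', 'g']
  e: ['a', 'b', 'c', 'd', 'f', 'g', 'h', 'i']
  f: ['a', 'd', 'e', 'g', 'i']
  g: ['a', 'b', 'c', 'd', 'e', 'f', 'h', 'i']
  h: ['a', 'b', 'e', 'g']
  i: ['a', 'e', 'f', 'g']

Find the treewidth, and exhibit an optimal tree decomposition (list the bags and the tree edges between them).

Every bag has size at most 5, so the width is 5 − 1 = 4 and tw(G) ≤ 4. For the lower bound, the 5 vertices {a, d, e, f, g} are pairwise adjacent, and any tree decomposition puts a clique entirely inside one bag — forcing width ≥ 4. Combining the bounds, tw(G) = 4.

Treewidth 4.
One optimal decomposition is:
Bags: B1 = {a, b, e, g, h}  B2 = {a, b, d, e, g}  B3 = {a, d, e, f, g}  B4 = {a, b, c, e, g}  B5 = {a, e, f, g, i}
Tree: B1–B2, B2–B3, B2–B4, B3–B5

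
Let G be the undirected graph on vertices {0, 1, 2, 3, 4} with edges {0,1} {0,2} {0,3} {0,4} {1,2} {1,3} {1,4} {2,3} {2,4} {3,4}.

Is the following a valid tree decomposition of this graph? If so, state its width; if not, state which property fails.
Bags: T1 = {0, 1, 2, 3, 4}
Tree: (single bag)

Vertex coverage: the bags together contain {0, 1, 2, 3, 4}, the full vertex set. Edge coverage: each edge of G has both endpoints in at least one bag. Running intersection: for every vertex, the bags containing it form a connected subtree. All three properties hold, so this is a valid tree decomposition of width max|bag| − 1 = 4, and hence tw(G) ≤ 4.

Yes; width 4.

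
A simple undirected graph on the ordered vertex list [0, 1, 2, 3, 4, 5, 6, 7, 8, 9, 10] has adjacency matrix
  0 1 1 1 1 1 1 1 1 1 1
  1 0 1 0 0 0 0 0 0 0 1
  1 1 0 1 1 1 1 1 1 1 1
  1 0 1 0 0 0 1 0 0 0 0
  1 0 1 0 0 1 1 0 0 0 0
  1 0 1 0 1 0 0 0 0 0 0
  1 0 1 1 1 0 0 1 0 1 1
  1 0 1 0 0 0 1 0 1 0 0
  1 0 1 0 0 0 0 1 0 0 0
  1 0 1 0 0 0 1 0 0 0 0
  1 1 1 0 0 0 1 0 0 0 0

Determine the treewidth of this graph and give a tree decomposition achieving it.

Each bag holds 4 vertices, so the decomposition has width 3, which upper-bounds the treewidth. Conversely, {0, 2, 7, 8} is a clique of size 4, and the vertices of any clique must share a bag in every tree decomposition; so some bag has ≥ 4 vertices and tw(G) ≥ 3. Combining the bounds, tw(G) = 3.

Treewidth 3.
Bags: B1 = {0, 2, 3, 6}  B2 = {0, 2, 6, 10}  B3 = {0, 2, 6, 7}  B4 = {0, 2, 4, 6}  B5 = {0, 2, 7, 8}  B6 = {0, 1, 2, 10}  B7 = {0, 2, 6, 9}  B8 = {0, 2, 4, 5}
Tree: B1–B2, B2–B3, B1–B4, B3–B5, B2–B6, B3–B7, B4–B8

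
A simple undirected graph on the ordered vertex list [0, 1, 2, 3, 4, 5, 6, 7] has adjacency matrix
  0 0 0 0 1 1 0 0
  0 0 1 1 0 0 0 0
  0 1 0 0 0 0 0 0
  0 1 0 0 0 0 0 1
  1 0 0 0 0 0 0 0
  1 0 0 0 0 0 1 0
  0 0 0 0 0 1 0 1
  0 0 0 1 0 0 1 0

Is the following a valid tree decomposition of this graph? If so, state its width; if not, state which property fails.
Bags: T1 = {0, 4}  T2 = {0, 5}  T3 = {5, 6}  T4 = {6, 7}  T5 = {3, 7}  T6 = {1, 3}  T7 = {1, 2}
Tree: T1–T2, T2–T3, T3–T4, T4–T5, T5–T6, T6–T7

Checking the three conditions: (i) the bags cover all of {0, 1, 2, 3, 4, 5, 6, 7}; (ii) for each edge, some bag contains both endpoints; (iii) the bags containing any fixed vertex form a subtree. All hold, so the decomposition is valid with width 2 − 1 = 1.

Yes; width 1.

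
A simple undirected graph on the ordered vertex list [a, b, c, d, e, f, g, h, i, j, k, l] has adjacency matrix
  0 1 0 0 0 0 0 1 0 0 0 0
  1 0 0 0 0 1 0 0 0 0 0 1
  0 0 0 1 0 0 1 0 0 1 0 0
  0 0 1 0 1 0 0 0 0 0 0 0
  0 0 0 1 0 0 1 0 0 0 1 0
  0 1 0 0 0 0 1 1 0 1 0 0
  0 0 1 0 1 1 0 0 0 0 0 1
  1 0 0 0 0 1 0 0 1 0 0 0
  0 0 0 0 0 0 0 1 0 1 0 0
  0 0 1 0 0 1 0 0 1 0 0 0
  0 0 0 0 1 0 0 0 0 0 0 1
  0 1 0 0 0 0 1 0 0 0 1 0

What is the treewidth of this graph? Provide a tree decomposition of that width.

Every bag has size at most 4, so the width is 4 − 1 = 3 and tw(G) ≤ 3. For the lower bound: the 4 vertex sets {a,h,i}, {j}, {f}, {b,c,g,l} are disjoint, each induces a connected subgraph, and every pair is joined by at least one edge of G. Contracting each set to a single vertex therefore yields K_{4} as a minor, and since treewidth is minor-monotone, tw(G) ≥ tw(K_{4}) = 3. The upper and lower bounds meet at 3, so that is the treewidth.

Treewidth 3.
Bags: B1 = {a, h, i, j}  B2 = {a, f, h, j}  B3 = {a, b, f, j}  B4 = {b, c, f, j}  B5 = {b, c, f, g}  B6 = {b, c, g, l}  B7 = {c, d, g, l}  B8 = {d, e, g, l}  B9 = {d, e, k, l}
Tree: B1–B2, B2–B3, B3–B4, B4–B5, B5–B6, B6–B7, B7–B8, B8–B9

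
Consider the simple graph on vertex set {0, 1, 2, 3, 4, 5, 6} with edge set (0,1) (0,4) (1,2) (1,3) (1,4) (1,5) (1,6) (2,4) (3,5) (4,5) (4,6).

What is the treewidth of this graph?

A width-2 tree decomposition is:
Bags: B1 = {1, 4, 5}  B2 = {1, 3, 5}  B3 = {1, 4, 6}  B4 = {0, 1, 4}  B5 = {1, 2, 4}
Tree: B1–B2, B1–B3, B3–B4, B3–B5
Each bag holds 3 vertices, so the decomposition has width 2, which upper-bounds the treewidth. For the lower bound, the 3 vertices {1, 3, 5} are pairwise adjacent, and any tree decomposition puts a clique entirely inside one bag — forcing width ≥ 2. Therefore the treewidth is 2.

2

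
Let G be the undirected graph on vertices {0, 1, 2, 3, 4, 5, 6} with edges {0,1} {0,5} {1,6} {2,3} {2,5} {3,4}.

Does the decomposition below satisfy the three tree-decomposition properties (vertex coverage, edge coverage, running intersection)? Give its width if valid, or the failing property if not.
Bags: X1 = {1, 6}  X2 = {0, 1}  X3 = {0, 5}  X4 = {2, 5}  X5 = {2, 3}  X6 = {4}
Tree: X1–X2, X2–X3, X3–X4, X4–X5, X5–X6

A tree decomposition must satisfy three properties: every vertex lies in some bag; for every edge, both endpoints lie together in some bag; and for every vertex, the bags containing it form a connected subtree. Here edge (3,4) lies in no bag, so the decomposition is invalid.

No — edge (3,4) lies in no bag.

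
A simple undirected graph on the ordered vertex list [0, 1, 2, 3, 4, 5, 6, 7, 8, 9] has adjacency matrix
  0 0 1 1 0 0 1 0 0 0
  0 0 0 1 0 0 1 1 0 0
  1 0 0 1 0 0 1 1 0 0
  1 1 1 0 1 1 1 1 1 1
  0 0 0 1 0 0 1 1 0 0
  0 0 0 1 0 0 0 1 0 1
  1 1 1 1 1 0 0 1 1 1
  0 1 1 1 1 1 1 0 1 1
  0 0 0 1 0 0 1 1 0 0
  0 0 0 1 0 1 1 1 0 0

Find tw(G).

3

A width-3 tree decomposition is:
Bags: B1 = {3, 6, 7, 8}  B2 = {2, 3, 6, 7}  B3 = {1, 3, 6, 7}  B4 = {3, 6, 7, 9}  B5 = {3, 5, 7, 9}  B6 = {0, 2, 3, 6}  B7 = {3, 4, 6, 7}
Tree: B1–B2, B1–B3, B3–B4, B4–B5, B2–B6, B1–B7
The largest bag has 4 vertices, giving width 3; this decomposition certifies tw(G) ≤ 3. Conversely, {3, 5, 7, 9} is a clique of size 4, and the vertices of any clique must share a bag in every tree decomposition; so some bag has ≥ 4 vertices and tw(G) ≥ 3. Combining the bounds, tw(G) = 3.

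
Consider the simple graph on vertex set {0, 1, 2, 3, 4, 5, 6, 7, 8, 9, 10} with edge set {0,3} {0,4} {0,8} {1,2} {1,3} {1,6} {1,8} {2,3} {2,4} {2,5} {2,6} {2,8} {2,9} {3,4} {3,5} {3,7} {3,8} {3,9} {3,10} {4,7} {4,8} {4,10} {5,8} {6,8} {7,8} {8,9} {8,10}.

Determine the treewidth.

3

A width-3 tree decomposition is:
Bags: B1 = {2, 3, 5, 8}  B2 = {2, 3, 4, 8}  B3 = {2, 3, 8, 9}  B4 = {1, 2, 3, 8}  B5 = {3, 4, 7, 8}  B6 = {1, 2, 6, 8}  B7 = {3, 4, 8, 10}  B8 = {0, 3, 4, 8}
Tree: B1–B2, B2–B3, B3–B4, B2–B5, B4–B6, B2–B7, B2–B8
The largest bag has 4 vertices, giving width 3; this decomposition certifies tw(G) ≤ 3. On the other hand G contains the 4-clique {0, 3, 4, 8}. A clique must lie in a single bag of any decomposition, so no decomposition can have width below 3. Therefore the treewidth is 3.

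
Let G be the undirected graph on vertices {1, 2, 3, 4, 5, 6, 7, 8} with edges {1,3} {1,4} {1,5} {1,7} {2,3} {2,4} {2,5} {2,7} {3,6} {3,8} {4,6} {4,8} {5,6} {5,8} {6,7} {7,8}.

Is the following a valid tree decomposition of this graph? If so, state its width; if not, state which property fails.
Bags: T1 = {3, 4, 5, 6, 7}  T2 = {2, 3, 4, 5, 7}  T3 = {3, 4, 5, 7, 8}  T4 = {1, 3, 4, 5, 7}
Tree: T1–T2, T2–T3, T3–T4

Checking the three conditions: (i) the bags cover all of {1, 2, 3, 4, 5, 6, 7, 8}; (ii) for each edge, some bag contains both endpoints; (iii) the bags containing any fixed vertex form a subtree. All hold, so the decomposition is valid with width 5 − 1 = 4.

Yes; width 4.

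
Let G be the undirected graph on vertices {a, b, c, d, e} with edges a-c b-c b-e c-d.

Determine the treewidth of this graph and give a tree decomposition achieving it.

Every bag has size at most 2, so the width is 2 − 1 = 1 and tw(G) ≤ 1. G has an edge, so its treewidth is at least 1. The upper and lower bounds meet at 1, so that is the treewidth.

Treewidth 1.
One such decomposition:
Bags: B1 = {c, d}  B2 = {b, c}  B3 = {b, e}  B4 = {a, c}
Tree: B1–B2, B2–B3, B1–B4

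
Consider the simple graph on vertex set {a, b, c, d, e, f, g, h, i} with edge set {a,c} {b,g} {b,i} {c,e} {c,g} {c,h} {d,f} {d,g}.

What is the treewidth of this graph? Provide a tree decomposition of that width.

Treewidth 1.
One such decomposition:
Bags: B1 = {d, g}  B2 = {c, g}  B3 = {c, h}  B4 = {a, c}  B5 = {d, f}  B6 = {c, e}  B7 = {b, g}  B8 = {b, i}
Tree: B1–B2, B2–B3, B2–B4, B1–B5, B4–B6, B2–B7, B7–B8

The largest bag has 2 vertices, giving width 1; this decomposition certifies tw(G) ≤ 1. Since G has at least one edge (e.g. d–g), it is not an edgeless graph, so tw(G) ≥ 1. Hence tw(G) = 1 exactly.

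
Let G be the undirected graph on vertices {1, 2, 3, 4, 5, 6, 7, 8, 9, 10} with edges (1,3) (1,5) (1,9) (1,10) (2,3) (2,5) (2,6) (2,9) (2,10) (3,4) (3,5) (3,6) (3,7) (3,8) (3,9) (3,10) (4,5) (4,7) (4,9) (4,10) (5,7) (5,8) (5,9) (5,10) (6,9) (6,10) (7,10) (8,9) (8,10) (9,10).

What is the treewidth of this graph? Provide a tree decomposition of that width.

Treewidth 4.
Bags: B1 = {3, 4, 5, 9, 10}  B2 = {3, 4, 5, 7, 10}  B3 = {2, 3, 5, 9, 10}  B4 = {1, 3, 5, 9, 10}  B5 = {2, 3, 6, 9, 10}  B6 = {3, 5, 8, 9, 10}
Tree: B1–B2, B1–B3, B3–B4, B3–B5, B1–B6

Every bag has size at most 5, so the width is 5 − 1 = 4 and tw(G) ≤ 4. Conversely, {3, 5, 8, 9, 10} is a clique of size 5, and the vertices of any clique must share a bag in every tree decomposition; so some bag has ≥ 5 vertices and tw(G) ≥ 4. Therefore the treewidth is 4.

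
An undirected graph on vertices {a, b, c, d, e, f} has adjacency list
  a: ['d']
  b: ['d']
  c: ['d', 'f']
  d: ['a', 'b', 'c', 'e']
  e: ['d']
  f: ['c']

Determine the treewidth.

1

A width-1 tree decomposition is:
Bags: B1 = {c, d}  B2 = {a, d}  B3 = {b, d}  B4 = {c, f}  B5 = {d, e}
Tree: B1–B2, B1–B3, B1–B4, B3–B5
Every bag has size at most 2, so the width is 2 − 1 = 1 and tw(G) ≤ 1. Any graph with an edge has treewidth ≥ 1, and G has the edge c–d. The upper and lower bounds meet at 1, so that is the treewidth.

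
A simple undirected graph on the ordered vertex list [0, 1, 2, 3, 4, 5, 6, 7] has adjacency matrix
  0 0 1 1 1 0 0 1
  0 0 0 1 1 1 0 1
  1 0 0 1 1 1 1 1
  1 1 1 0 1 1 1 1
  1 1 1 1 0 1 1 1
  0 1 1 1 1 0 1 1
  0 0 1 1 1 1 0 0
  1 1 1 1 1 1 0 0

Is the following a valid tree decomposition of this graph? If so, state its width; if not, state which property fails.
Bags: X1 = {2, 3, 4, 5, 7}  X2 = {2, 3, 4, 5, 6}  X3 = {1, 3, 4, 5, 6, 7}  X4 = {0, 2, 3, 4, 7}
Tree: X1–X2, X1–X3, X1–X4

A tree decomposition must satisfy three properties: every vertex lies in some bag; for every edge, both endpoints lie together in some bag; and for every vertex, the bags containing it form a connected subtree. Here bags containing vertex 6 are not connected in the tree, so the decomposition is invalid.

No — bags containing vertex 6 are not connected in the tree.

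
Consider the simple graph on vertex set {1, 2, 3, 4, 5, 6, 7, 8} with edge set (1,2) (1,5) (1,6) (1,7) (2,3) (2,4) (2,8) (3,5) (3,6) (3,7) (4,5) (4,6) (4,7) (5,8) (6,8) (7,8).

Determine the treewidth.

4

A width-4 tree decomposition is:
Bags: B1 = {1, 3, 4, 6, 8}  B2 = {1, 3, 4, 5, 8}  B3 = {1, 3, 4, 7, 8}  B4 = {1, 2, 3, 4, 8}
Tree: B1–B2, B2–B3, B3–B4
The largest bag has 5 vertices, giving width 4; this decomposition certifies tw(G) ≤ 4. For the lower bound: the 5 vertex sets {4,6}, {1,5}, {3,7}, {8}, {2} are disjoint, each induces a connected subgraph, and every pair is joined by at least one edge of G. Contracting each set to a single vertex therefore yields K_{5} as a minor, and since treewidth is minor-monotone, tw(G) ≥ tw(K_{5}) = 4. The upper and lower bounds meet at 4, so that is the treewidth.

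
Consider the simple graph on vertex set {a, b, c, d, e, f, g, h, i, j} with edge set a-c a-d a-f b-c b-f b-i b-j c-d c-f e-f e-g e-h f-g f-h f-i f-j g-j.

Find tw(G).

A width-2 tree decomposition is:
Bags: B1 = {b, f, j}  B2 = {f, g, j}  B3 = {b, c, f}  B4 = {e, f, g}  B5 = {a, c, f}  B6 = {b, f, i}  B7 = {e, f, h}  B8 = {a, c, d}
Tree: B1–B2, B1–B3, B2–B4, B3–B5, B3–B6, B4–B7, B5–B8
The largest bag has 3 vertices, giving width 2; this decomposition certifies tw(G) ≤ 2. On the other hand G contains the 3-clique {a, c, d}. A clique must lie in a single bag of any decomposition, so no decomposition can have width below 2. Combining the bounds, tw(G) = 2.

2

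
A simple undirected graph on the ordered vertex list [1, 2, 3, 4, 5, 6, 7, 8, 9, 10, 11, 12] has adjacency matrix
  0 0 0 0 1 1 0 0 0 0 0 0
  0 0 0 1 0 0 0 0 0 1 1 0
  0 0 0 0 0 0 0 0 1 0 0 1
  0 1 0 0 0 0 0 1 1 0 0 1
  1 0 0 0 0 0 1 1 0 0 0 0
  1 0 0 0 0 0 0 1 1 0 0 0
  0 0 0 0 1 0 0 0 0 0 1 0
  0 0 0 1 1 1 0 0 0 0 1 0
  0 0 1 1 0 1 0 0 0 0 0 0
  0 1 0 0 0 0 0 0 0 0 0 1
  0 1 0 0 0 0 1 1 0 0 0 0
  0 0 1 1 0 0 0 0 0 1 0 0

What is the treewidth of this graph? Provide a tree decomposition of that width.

Every bag has size at most 4, so the width is 4 − 1 = 3 and tw(G) ≤ 3. For the lower bound: the 4 vertex sets {3,10,12}, {9}, {4}, {2,6,8,11} are disjoint, each induces a connected subgraph, and every pair is joined by at least one edge of G. Contracting each set to a single vertex therefore yields K_{4} as a minor, and since treewidth is minor-monotone, tw(G) ≥ tw(K_{4}) = 3. The upper and lower bounds meet at 3, so that is the treewidth.

Treewidth 3.
One such decomposition:
Bags: B1 = {3, 9, 10, 12}  B2 = {4, 9, 10, 12}  B3 = {2, 4, 9, 10}  B4 = {2, 4, 6, 9}  B5 = {2, 4, 6, 8}  B6 = {2, 6, 8, 11}  B7 = {1, 6, 8, 11}  B8 = {1, 5, 8, 11}  B9 = {1, 5, 7, 11}
Tree: B1–B2, B2–B3, B3–B4, B4–B5, B5–B6, B6–B7, B7–B8, B8–B9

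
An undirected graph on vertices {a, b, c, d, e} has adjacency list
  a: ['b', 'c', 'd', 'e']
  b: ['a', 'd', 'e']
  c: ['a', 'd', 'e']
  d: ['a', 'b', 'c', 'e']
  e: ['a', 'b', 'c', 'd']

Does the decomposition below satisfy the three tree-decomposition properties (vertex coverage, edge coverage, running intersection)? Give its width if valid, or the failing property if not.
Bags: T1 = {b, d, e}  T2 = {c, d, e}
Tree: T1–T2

No — vertex a appears in no bag.

A tree decomposition must satisfy three properties: every vertex lies in some bag; for every edge, both endpoints lie together in some bag; and for every vertex, the bags containing it form a connected subtree. Here vertex a appears in no bag, so the decomposition is invalid.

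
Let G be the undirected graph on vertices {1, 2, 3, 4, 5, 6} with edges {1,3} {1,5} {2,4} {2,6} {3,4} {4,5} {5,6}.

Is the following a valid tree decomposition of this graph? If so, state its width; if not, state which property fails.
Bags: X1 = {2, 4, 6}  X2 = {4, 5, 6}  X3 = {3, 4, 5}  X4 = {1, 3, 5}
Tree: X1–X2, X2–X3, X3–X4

Vertex coverage: the bags together contain {1, 2, 3, 4, 5, 6}, the full vertex set. Edge coverage: each edge of G has both endpoints in at least one bag. Running intersection: for every vertex, the bags containing it form a connected subtree. All three properties hold, so this is a valid tree decomposition of width max|bag| − 1 = 2, and hence tw(G) ≤ 2.

Yes; width 2.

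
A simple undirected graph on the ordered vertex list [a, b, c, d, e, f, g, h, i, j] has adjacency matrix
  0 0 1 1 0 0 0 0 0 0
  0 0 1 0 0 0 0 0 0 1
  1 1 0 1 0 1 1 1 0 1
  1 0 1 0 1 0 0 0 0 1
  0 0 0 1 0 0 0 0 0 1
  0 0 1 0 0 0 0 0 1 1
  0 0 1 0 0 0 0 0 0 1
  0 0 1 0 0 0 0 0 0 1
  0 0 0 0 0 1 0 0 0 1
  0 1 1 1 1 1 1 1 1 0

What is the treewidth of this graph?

A width-2 tree decomposition is:
Bags: B1 = {c, d, j}  B2 = {c, f, j}  B3 = {f, i, j}  B4 = {b, c, j}  B5 = {c, h, j}  B6 = {c, g, j}  B7 = {a, c, d}  B8 = {d, e, j}
Tree: B1–B2, B2–B3, B1–B4, B2–B5, B4–B6, B1–B7, B1–B8
Every bag has size at most 3, so the width is 3 − 1 = 2 and tw(G) ≤ 2. Conversely, {d, e, j} is a clique of size 3, and the vertices of any clique must share a bag in every tree decomposition; so some bag has ≥ 3 vertices and tw(G) ≥ 2. Therefore the treewidth is 2.

2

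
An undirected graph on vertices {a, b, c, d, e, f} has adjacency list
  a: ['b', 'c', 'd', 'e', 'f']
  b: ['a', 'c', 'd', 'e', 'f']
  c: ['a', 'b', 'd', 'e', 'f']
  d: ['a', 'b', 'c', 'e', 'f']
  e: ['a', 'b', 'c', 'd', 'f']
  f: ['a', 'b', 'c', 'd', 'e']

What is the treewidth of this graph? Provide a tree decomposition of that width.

Treewidth 5.
One such decomposition:
Bags: B1 = {a, b, c, d, e, f}
Tree: (single bag)

A single bag containing all 6 vertices is trivially a valid decomposition of width 5. Conversely, {a, b, c, d, e, f} is a clique of size 6, and the vertices of any clique must share a bag in every tree decomposition; so some bag has ≥ 6 vertices and tw(G) ≥ 5. Hence tw(G) = 5 exactly.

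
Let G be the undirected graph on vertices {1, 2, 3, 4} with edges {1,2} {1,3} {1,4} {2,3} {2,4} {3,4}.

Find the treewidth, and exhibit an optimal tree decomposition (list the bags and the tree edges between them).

Treewidth 3.
Bags: B1 = {1, 2, 3, 4}
Tree: (single bag)

With just one bag of size 4, the width is 4 − 1 = 3, so tw(G) ≤ 3. On the other hand G contains the 4-clique {1, 2, 3, 4}. A clique must lie in a single bag of any decomposition, so no decomposition can have width below 3. Hence tw(G) = 3 exactly.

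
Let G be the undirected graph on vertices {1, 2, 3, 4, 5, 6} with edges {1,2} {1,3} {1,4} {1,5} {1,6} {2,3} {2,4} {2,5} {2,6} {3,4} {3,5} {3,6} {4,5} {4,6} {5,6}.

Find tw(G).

A width-5 tree decomposition is:
Bags: B1 = {1, 2, 3, 4, 5, 6}
Tree: (single bag)
With just one bag of size 6, the width is 6 − 1 = 5, so tw(G) ≤ 5. For the lower bound, the 6 vertices {1, 2, 3, 4, 5, 6} are pairwise adjacent, and any tree decomposition puts a clique entirely inside one bag — forcing width ≥ 5. Hence tw(G) = 5 exactly.

5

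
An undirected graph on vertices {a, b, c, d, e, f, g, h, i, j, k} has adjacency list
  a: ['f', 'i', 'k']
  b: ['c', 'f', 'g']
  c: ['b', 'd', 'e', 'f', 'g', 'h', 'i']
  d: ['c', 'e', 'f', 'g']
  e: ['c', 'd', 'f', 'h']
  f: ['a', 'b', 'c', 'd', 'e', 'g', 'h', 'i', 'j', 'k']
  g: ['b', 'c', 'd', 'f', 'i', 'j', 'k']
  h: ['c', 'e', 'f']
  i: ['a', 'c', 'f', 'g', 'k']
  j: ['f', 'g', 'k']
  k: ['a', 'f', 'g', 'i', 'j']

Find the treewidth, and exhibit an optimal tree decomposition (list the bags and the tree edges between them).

The largest bag has 4 vertices, giving width 3; this decomposition certifies tw(G) ≤ 3. For the lower bound, the 4 vertices {f, g, j, k} are pairwise adjacent, and any tree decomposition puts a clique entirely inside one bag — forcing width ≥ 3. Hence tw(G) = 3 exactly.

Treewidth 3.
One optimal decomposition is:
Bags: B1 = {c, f, g, i}  B2 = {b, c, f, g}  B3 = {c, d, f, g}  B4 = {f, g, i, k}  B5 = {a, f, i, k}  B6 = {c, d, e, f}  B7 = {c, e, f, h}  B8 = {f, g, j, k}
Tree: B1–B2, B2–B3, B1–B4, B4–B5, B3–B6, B6–B7, B4–B8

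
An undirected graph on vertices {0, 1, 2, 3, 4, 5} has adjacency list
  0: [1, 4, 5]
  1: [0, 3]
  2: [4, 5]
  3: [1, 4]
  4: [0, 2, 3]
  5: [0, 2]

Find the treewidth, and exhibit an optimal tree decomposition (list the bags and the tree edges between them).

The largest bag has 3 vertices, giving width 2; this decomposition certifies tw(G) ≤ 2. The edges 2–5–0–4–2 form a cycle, so G is not a tree and its treewidth is at least 2. The upper and lower bounds meet at 2, so that is the treewidth.

Treewidth 2.
One optimal decomposition is:
Bags: B1 = {2, 4, 5}  B2 = {0, 4, 5}  B3 = {0, 3, 4}  B4 = {0, 1, 3}
Tree: B1–B2, B2–B3, B3–B4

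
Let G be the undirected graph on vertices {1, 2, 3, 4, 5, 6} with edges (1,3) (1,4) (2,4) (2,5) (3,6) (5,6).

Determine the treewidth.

2

A width-2 tree decomposition is:
Bags: B1 = {1, 3, 6}  B2 = {1, 5, 6}  B3 = {1, 2, 5}  B4 = {1, 2, 4}
Tree: B1–B2, B2–B3, B3–B4
Every bag has size at most 3, so the width is 3 − 1 = 2 and tw(G) ≤ 2. The edges 1–3–6–5–2–4–1 form a cycle, so G is not a tree and its treewidth is at least 2. The upper and lower bounds meet at 2, so that is the treewidth.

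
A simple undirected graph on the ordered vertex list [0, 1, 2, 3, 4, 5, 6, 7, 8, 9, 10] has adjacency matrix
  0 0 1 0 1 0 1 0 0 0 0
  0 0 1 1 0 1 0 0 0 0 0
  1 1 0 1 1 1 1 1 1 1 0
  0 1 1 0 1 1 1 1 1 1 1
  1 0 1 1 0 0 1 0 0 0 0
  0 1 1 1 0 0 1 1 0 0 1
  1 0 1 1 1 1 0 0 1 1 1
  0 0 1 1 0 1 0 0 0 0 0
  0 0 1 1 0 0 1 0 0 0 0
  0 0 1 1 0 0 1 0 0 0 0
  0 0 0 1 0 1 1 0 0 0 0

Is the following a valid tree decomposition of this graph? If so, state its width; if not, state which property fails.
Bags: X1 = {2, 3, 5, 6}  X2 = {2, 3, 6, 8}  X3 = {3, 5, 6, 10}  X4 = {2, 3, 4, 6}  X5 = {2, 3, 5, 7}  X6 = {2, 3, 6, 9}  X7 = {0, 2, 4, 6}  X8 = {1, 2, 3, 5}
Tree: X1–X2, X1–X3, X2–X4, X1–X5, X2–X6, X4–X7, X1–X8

Yes; width 3.

Every vertex of G appears in some bag (union = {0, 1, 2, 3, 4, 5, 6, 7, 8, 9, 10}); every edge is covered by a bag; and for each vertex v the set of bags containing v is connected in the bag tree. The decomposition is therefore valid. The largest bag has 4 vertices, so the width is 3.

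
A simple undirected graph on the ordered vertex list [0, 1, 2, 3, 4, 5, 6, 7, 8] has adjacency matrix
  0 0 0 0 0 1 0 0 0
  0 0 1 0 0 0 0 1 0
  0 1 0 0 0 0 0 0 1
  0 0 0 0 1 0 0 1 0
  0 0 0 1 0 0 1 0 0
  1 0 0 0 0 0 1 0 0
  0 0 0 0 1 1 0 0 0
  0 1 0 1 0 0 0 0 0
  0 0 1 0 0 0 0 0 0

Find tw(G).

A width-1 tree decomposition is:
Bags: B1 = {0, 5}  B2 = {5, 6}  B3 = {4, 6}  B4 = {3, 4}  B5 = {3, 7}  B6 = {1, 7}  B7 = {1, 2}  B8 = {2, 8}
Tree: B1–B2, B2–B3, B3–B4, B4–B5, B5–B6, B6–B7, B7–B8
Each bag holds 2 vertices, so the decomposition has width 1, which upper-bounds the treewidth. G has an edge, so its treewidth is at least 1. Therefore the treewidth is 1.

1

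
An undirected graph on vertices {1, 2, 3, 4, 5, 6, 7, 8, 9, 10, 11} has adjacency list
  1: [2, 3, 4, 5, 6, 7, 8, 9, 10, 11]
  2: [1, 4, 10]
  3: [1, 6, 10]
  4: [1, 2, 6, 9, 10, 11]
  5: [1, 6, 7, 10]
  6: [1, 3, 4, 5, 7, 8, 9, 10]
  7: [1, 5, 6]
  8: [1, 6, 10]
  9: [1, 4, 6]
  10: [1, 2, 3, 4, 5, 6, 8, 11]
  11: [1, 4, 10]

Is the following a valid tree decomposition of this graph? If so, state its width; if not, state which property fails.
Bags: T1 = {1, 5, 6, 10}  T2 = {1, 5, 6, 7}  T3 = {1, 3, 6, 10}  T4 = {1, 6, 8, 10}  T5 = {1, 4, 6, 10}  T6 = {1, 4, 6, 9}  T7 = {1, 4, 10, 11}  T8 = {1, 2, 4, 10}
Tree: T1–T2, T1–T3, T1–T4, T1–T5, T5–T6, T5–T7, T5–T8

Every vertex of G appears in some bag (union = {1, 2, 3, 4, 5, 6, 7, 8, 9, 10, 11}); every edge is covered by a bag; and for each vertex v the set of bags containing v is connected in the bag tree. The decomposition is therefore valid. The largest bag has 4 vertices, so the width is 3.

Yes; width 3.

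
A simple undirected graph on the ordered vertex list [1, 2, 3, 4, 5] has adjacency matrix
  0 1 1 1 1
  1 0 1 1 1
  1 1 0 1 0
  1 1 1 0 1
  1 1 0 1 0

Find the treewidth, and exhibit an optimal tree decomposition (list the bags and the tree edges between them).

Treewidth 3.
One such decomposition:
Bags: B1 = {1, 2, 4, 5}  B2 = {1, 2, 3, 4}
Tree: B1–B2

Each bag holds 4 vertices, so the decomposition has width 3, which upper-bounds the treewidth. For the lower bound, the 4 vertices {1, 2, 3, 4} are pairwise adjacent, and any tree decomposition puts a clique entirely inside one bag — forcing width ≥ 3. The upper and lower bounds meet at 3, so that is the treewidth.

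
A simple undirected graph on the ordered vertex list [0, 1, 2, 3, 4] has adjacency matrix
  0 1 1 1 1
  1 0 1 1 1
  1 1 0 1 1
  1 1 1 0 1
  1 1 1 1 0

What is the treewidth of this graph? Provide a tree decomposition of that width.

With just one bag of size 5, the width is 5 − 1 = 4, so tw(G) ≤ 4. For the lower bound, the 5 vertices {0, 1, 2, 3, 4} are pairwise adjacent, and any tree decomposition puts a clique entirely inside one bag — forcing width ≥ 4. The upper and lower bounds meet at 4, so that is the treewidth.

Treewidth 4.
One such decomposition:
Bags: B1 = {0, 1, 2, 3, 4}
Tree: (single bag)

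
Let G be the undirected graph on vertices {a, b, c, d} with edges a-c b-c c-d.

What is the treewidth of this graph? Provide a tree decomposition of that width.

Treewidth 1.
One optimal decomposition is:
Bags: B1 = {a, c}  B2 = {c, d}  B3 = {b, c}
Tree: B1–B2, B2–B3

Every bag has size at most 2, so the width is 2 − 1 = 1 and tw(G) ≤ 1. Since G has at least one edge (e.g. c–a), it is not an edgeless graph, so tw(G) ≥ 1. The upper and lower bounds meet at 1, so that is the treewidth.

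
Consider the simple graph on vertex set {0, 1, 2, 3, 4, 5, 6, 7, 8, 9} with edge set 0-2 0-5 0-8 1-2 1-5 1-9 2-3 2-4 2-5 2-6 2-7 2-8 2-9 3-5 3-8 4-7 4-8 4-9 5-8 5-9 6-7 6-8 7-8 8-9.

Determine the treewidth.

A width-3 tree decomposition is:
Bags: B1 = {2, 4, 8, 9}  B2 = {2, 5, 8, 9}  B3 = {2, 4, 7, 8}  B4 = {1, 2, 5, 9}  B5 = {0, 2, 5, 8}  B6 = {2, 6, 7, 8}  B7 = {2, 3, 5, 8}
Tree: B1–B2, B1–B3, B2–B4, B2–B5, B3–B6, B2–B7
Every bag has size at most 4, so the width is 4 − 1 = 3 and tw(G) ≤ 3. On the other hand G contains the 4-clique {2, 4, 8, 9}. A clique must lie in a single bag of any decomposition, so no decomposition can have width below 3. The upper and lower bounds meet at 3, so that is the treewidth.

3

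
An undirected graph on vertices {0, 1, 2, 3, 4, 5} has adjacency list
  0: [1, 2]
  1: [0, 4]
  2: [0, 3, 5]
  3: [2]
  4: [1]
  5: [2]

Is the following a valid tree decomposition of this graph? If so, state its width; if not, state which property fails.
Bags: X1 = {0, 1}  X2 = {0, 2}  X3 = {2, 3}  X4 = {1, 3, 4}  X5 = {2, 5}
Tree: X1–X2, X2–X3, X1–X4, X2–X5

No — bags containing vertex 3 are not connected in the tree.

A tree decomposition must satisfy three properties: every vertex lies in some bag; for every edge, both endpoints lie together in some bag; and for every vertex, the bags containing it form a connected subtree. Here bags containing vertex 3 are not connected in the tree, so the decomposition is invalid.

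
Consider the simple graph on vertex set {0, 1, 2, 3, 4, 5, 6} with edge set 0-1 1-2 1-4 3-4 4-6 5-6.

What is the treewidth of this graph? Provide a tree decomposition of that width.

The largest bag has 2 vertices, giving width 1; this decomposition certifies tw(G) ≤ 1. Since G has at least one edge (e.g. 1–2), it is not an edgeless graph, so tw(G) ≥ 1. Hence tw(G) = 1 exactly.

Treewidth 1.
Bags: B1 = {1, 2}  B2 = {1, 4}  B3 = {3, 4}  B4 = {4, 6}  B5 = {0, 1}  B6 = {5, 6}
Tree: B1–B2, B2–B3, B3–B4, B2–B5, B4–B6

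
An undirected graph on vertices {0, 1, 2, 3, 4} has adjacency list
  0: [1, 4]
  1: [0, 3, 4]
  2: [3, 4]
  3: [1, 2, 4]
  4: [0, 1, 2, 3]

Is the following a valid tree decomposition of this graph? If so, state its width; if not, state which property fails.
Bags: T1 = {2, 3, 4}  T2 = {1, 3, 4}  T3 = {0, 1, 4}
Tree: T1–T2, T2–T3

Yes; width 2.

Checking the three conditions: (i) the bags cover all of {0, 1, 2, 3, 4}; (ii) for each edge, some bag contains both endpoints; (iii) the bags containing any fixed vertex form a subtree. All hold, so the decomposition is valid with width 3 − 1 = 2.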